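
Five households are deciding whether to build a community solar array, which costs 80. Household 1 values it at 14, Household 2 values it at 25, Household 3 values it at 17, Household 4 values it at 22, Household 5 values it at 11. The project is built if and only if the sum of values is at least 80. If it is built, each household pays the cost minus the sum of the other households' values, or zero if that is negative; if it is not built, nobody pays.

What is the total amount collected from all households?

Total value 89 ≥ cost 80, so it is built.
Household 1: others sum to 75; max(0, 80 - 75) = 5.
Household 2: others sum to 64; max(0, 80 - 64) = 16.
Household 3: others sum to 72; max(0, 80 - 72) = 8.
Household 4: others sum to 67; max(0, 80 - 67) = 13.
Household 5: others sum to 78; max(0, 80 - 78) = 2.
Total collected = 5 + 16 + 8 + 13 + 2 = 44.

44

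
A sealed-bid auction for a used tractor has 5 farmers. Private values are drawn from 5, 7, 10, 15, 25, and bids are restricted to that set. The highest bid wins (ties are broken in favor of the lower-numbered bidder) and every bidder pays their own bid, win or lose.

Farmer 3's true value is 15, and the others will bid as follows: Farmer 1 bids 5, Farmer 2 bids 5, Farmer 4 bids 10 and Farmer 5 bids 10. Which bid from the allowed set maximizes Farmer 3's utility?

10

Bid 5: loses but pays 5, utility -5.
Bid 7: loses but pays 7, utility -7.
Bid 10: wins, pays 10, utility 15 - 10 = 5.
Bid 15: wins, pays 15, utility 15 - 15 = 0.
Bid 25: wins, pays 25, utility 15 - 25 = -10.
The best choice is 10 with utility 5.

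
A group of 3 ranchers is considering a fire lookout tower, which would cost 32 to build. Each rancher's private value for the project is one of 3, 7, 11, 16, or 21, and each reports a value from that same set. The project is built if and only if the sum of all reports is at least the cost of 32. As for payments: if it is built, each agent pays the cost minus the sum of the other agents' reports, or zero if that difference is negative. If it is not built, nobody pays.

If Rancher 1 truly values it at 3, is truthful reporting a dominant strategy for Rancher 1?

Yes

Check each profile of the others' reports and compare truth against every alternative report.
Others report (11, 16): truth gives 0, best alternative gives -2.
Others report (16, 11): truth gives 0, best alternative gives -2.
Others report (7, 21): truth gives 0, best alternative gives -1.
Others report (21, 7): truth gives 0, best alternative gives -1.
Others report (11, 21): truth gives 3, best alternative gives 3.
Others report (16, 16): truth gives 3, best alternative gives 3.
(Remaining 19 profiles checked similarly; truth is weakly best in each.)
In every case the truthful report is at least as good as any alternative, so it is a dominant strategy.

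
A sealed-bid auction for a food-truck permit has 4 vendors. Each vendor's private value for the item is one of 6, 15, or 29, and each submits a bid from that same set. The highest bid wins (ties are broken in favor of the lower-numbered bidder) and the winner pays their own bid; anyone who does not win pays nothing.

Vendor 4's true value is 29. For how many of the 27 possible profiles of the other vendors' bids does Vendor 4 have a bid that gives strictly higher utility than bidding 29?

1

Others bid (6, 6, 6): truth gives 0; bid 15 gives 14 > 0. Violating.
Others bid (6, 6, 15): truth gives 0; no alternative beats it.
Others bid (6, 6, 29): truth gives 0; no alternative beats it.
(Checking all 27 profiles: 1 has a profitable deviation, 26 do not.)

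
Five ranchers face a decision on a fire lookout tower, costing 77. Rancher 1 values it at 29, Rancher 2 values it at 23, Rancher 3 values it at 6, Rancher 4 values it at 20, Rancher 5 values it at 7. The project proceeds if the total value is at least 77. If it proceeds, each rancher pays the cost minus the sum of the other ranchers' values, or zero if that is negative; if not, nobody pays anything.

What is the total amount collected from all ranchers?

48

Total value 85 ≥ cost 77, so it is built.
Rancher 1: others sum to 56; max(0, 77 - 56) = 21.
Rancher 2: others sum to 62; max(0, 77 - 62) = 15.
Rancher 3: others sum to 79; max(0, 77 - 79) = 0.
Rancher 4: others sum to 65; max(0, 77 - 65) = 12.
Rancher 5: others sum to 78; max(0, 77 - 78) = 0.
Total collected = 21 + 15 + 0 + 12 + 0 = 48.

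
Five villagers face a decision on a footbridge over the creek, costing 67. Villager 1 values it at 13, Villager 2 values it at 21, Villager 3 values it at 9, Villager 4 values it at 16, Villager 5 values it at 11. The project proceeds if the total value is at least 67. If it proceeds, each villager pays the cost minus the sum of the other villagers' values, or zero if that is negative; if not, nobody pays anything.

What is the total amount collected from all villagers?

55

Total value 70 ≥ cost 67, so it is built.
Villager 1: others sum to 57; max(0, 67 - 57) = 10.
Villager 2: others sum to 49; max(0, 67 - 49) = 18.
Villager 3: others sum to 61; max(0, 67 - 61) = 6.
Villager 4: others sum to 54; max(0, 67 - 54) = 13.
Villager 5: others sum to 59; max(0, 67 - 59) = 8.
Total collected = 10 + 18 + 6 + 13 + 8 = 55.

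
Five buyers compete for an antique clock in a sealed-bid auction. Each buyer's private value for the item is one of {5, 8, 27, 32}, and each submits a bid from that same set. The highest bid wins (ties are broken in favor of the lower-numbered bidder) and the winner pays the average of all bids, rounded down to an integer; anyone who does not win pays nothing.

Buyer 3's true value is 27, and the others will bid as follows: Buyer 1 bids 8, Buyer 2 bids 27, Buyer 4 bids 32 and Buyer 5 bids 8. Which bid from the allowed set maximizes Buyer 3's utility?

Bid 5: loses, pays 0, utility 0.
Bid 8: loses, pays 0, utility 0.
Bid 27: loses, pays 0, utility 0.
Bid 32: wins, pays 21, utility 27 - 21 = 6.
The best choice is 32 with utility 6.

32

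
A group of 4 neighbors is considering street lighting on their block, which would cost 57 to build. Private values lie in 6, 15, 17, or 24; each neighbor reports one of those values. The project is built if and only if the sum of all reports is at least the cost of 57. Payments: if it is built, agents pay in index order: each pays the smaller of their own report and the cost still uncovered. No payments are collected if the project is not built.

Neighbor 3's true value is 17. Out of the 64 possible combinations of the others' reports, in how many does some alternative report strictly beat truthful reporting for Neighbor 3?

42

Others report (6, 15, 24): truth gives 0; report 15 gives 2 > 0. Violating.
Others report (6, 17, 24): truth gives 0; report 15 gives 2 > 0. Violating.
Others report (6, 24, 15): truth gives 0; report 15 gives 2 > 0. Violating.
Others report (6, 24, 17): truth gives 0; report 15 gives 2 > 0. Violating.
Others report (6, 6, 6): truth gives 0; no alternative beats it.
Others report (6, 6, 15): truth gives 0; no alternative beats it.
(Checking all 64 profiles: 42 have a profitable deviation, 22 do not.)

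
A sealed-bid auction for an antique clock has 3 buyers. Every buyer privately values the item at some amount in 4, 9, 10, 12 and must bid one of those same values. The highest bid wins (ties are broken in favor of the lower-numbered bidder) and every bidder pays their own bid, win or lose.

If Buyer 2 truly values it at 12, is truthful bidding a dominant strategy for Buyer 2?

Consider the case where Buyer 1 bids 4 and Buyer 3 bids 4.
Truthful bid 12: wins, pays 12, utility 12 - 12 = 0.
Bid 9 instead: wins, pays 9, utility 12 - 9 = 3.
Since 3 > 0, bidding 9 is strictly better here, so truthful bidding is not dominant.

No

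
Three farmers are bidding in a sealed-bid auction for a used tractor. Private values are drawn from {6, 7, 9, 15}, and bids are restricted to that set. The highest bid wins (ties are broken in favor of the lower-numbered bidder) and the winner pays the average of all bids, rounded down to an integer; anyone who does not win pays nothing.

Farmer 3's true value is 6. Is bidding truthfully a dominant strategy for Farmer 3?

Yes

Check each profile of the others' bids and compare truth against every alternative bid.
Others bid (6, 6): truth gives 0, best alternative gives 0.
Others bid (6, 7): truth gives 0, best alternative gives 0.
Others bid (6, 9): truth gives 0, best alternative gives 0.
Others bid (6, 15): truth gives 0, best alternative gives 0.
Others bid (7, 6): truth gives 0, best alternative gives 0.
Others bid (7, 7): truth gives 0, best alternative gives 0.
(Remaining 10 profiles checked similarly; truth is weakly best in each.)
In every case the truthful bid is at least as good as any alternative, so it is a dominant strategy.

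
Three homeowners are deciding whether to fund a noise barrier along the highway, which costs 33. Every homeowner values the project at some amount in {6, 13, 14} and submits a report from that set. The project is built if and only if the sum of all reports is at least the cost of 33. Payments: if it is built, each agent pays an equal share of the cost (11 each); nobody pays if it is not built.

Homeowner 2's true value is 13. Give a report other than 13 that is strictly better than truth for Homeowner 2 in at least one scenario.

14

Suppose Homeowner 1 reports 6 and Homeowner 3 reports 13.
Report 13: project not built, utility 0.
Report 14: project built, pays 11, utility 13 - 11 = 2.
So reporting 14 beats truth here (2 > 0).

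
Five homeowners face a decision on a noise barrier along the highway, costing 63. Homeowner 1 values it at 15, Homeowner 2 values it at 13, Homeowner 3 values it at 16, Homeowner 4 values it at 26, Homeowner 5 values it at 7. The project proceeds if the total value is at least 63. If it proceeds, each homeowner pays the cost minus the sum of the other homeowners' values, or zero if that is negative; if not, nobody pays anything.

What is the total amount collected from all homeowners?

15

Total value 77 ≥ cost 63, so it is built.
Homeowner 1: others sum to 62; max(0, 63 - 62) = 1.
Homeowner 2: others sum to 64; max(0, 63 - 64) = 0.
Homeowner 3: others sum to 61; max(0, 63 - 61) = 2.
Homeowner 4: others sum to 51; max(0, 63 - 51) = 12.
Homeowner 5: others sum to 70; max(0, 63 - 70) = 0.
Total collected = 1 + 0 + 2 + 12 + 0 = 15.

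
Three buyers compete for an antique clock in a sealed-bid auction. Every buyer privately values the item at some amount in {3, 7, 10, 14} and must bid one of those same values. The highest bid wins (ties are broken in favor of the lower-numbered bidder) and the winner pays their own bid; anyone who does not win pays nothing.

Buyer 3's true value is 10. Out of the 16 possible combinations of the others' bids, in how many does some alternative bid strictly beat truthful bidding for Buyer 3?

Others bid (3, 3): truth gives 0; bid 7 gives 3 > 0. Violating.
Others bid (3, 7): truth gives 0; no alternative beats it.
Others bid (3, 10): truth gives 0; no alternative beats it.
(Checking all 16 profiles: 1 has a profitable deviation, 15 do not.)

1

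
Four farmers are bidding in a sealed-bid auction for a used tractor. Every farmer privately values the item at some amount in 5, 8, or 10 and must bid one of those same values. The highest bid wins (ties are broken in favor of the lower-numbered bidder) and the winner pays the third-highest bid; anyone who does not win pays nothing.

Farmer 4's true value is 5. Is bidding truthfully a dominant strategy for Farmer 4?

Yes

Check each profile of the others' bids and compare truth against every alternative bid.
Others bid (5, 5, 5): truth gives 0, best alternative gives 0.
Others bid (5, 5, 8): truth gives 0, best alternative gives 0.
Others bid (5, 5, 10): truth gives 0, best alternative gives 0.
Others bid (5, 8, 5): truth gives 0, best alternative gives 0.
Others bid (5, 8, 8): truth gives 0, best alternative gives 0.
Others bid (5, 8, 10): truth gives 0, best alternative gives 0.
(Remaining 21 profiles checked similarly; truth is weakly best in each.)
In every case the truthful bid is at least as good as any alternative, so it is a dominant strategy.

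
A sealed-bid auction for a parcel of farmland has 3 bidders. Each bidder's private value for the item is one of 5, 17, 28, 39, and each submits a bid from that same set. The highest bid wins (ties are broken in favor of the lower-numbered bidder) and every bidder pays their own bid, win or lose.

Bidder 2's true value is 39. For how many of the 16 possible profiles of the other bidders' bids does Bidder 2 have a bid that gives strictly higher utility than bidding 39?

Others bid (5, 5): truth gives 0; bid 17 gives 22 > 0. Violating.
Others bid (5, 17): truth gives 0; bid 17 gives 22 > 0. Violating.
Others bid (5, 28): truth gives 0; bid 28 gives 11 > 0. Violating.
Others bid (17, 5): truth gives 0; bid 28 gives 11 > 0. Violating.
Others bid (5, 39): truth gives 0; no alternative beats it.
Others bid (17, 39): truth gives 0; no alternative beats it.
(Checking all 16 profiles: 10 have a profitable deviation, 6 do not.)

10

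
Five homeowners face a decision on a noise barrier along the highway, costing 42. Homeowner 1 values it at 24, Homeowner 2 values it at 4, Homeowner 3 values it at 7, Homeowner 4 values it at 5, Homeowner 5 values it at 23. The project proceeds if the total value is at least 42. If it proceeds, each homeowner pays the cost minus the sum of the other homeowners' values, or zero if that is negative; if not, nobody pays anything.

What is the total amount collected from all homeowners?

5

Total value 63 ≥ cost 42, so it is built.
Homeowner 1: others sum to 39; max(0, 42 - 39) = 3.
Homeowner 2: others sum to 59; max(0, 42 - 59) = 0.
Homeowner 3: others sum to 56; max(0, 42 - 56) = 0.
Homeowner 4: others sum to 58; max(0, 42 - 58) = 0.
Homeowner 5: others sum to 40; max(0, 42 - 40) = 2.
Total collected = 3 + 0 + 0 + 0 + 2 = 5.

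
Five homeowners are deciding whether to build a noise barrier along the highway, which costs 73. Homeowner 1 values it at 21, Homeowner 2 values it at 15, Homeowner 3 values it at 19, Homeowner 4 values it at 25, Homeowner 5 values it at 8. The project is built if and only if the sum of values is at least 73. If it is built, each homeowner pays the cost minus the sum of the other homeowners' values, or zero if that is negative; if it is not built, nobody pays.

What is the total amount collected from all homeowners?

Total value 88 ≥ cost 73, so it is built.
Homeowner 1: others sum to 67; max(0, 73 - 67) = 6.
Homeowner 2: others sum to 73; max(0, 73 - 73) = 0.
Homeowner 3: others sum to 69; max(0, 73 - 69) = 4.
Homeowner 4: others sum to 63; max(0, 73 - 63) = 10.
Homeowner 5: others sum to 80; max(0, 73 - 80) = 0.
Total collected = 6 + 0 + 4 + 10 + 0 = 20.

20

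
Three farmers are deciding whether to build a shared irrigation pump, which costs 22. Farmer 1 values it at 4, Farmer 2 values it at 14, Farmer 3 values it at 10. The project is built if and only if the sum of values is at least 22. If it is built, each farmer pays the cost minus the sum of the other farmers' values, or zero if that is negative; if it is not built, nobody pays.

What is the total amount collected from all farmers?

12

Total value 28 ≥ cost 22, so it is built.
Farmer 1: others sum to 24; max(0, 22 - 24) = 0.
Farmer 2: others sum to 14; max(0, 22 - 14) = 8.
Farmer 3: others sum to 18; max(0, 22 - 18) = 4.
Total collected = 0 + 8 + 4 = 12.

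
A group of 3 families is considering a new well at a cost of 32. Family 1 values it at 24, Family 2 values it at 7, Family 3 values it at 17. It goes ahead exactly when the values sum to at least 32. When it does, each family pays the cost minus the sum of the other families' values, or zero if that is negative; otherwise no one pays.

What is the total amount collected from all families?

Total value 48 ≥ cost 32, so it is built.
Family 1: others sum to 24; max(0, 32 - 24) = 8.
Family 2: others sum to 41; max(0, 32 - 41) = 0.
Family 3: others sum to 31; max(0, 32 - 31) = 1.
Total collected = 8 + 0 + 1 = 9.

9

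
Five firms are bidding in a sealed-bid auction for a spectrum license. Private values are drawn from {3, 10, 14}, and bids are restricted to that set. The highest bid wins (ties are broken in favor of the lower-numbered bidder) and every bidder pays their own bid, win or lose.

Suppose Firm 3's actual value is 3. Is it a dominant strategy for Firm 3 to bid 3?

Check each profile of the others' bids and compare truth against every alternative bid.
Others bid (3, 3, 3, 14): truth gives -3, best alternative gives -10.
Others bid (3, 3, 10, 14): truth gives -3, best alternative gives -10.
Others bid (3, 3, 14, 3): truth gives -3, best alternative gives -10.
Others bid (3, 3, 14, 10): truth gives -3, best alternative gives -10.
Others bid (3, 3, 14, 14): truth gives -3, best alternative gives -10.
Others bid (3, 10, 3, 3): truth gives -3, best alternative gives -10.
(Remaining 75 profiles checked similarly; truth is weakly best in each.)
In every case the truthful bid is at least as good as any alternative, so it is a dominant strategy.

Yes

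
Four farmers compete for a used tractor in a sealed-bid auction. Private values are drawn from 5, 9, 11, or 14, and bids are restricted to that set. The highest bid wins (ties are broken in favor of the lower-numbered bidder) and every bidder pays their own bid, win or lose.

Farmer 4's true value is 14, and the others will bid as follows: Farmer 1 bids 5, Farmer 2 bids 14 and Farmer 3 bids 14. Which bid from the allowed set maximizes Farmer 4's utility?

5

Bid 5: loses but pays 5, utility -5.
Bid 9: loses but pays 9, utility -9.
Bid 11: loses but pays 11, utility -11.
Bid 14: loses but pays 14, utility -14.
The best choice is 5 with utility -5.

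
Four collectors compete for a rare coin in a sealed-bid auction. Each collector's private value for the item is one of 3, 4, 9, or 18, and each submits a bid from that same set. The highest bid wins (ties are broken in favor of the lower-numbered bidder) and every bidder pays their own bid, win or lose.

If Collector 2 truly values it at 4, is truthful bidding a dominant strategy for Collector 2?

Consider the case where Collector 1 bids 3, Collector 3 bids 3 and Collector 4 bids 9.
Truthful bid 4: loses but pays 4, utility -4.
Bid 3 instead: loses but pays 3, utility -3.
Since -3 > -4, bidding 3 is strictly better here, so truthful bidding is not dominant.

No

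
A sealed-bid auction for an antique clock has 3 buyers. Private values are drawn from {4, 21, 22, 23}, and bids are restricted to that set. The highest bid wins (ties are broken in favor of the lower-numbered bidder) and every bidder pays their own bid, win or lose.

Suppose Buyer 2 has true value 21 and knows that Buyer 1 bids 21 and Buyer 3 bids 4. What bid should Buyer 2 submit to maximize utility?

22

Bid 4: loses but pays 4, utility -4.
Bid 21: loses but pays 21, utility -21.
Bid 22: wins, pays 22, utility 21 - 22 = -1.
Bid 23: wins, pays 23, utility 21 - 23 = -2.
The best choice is 22 with utility -1.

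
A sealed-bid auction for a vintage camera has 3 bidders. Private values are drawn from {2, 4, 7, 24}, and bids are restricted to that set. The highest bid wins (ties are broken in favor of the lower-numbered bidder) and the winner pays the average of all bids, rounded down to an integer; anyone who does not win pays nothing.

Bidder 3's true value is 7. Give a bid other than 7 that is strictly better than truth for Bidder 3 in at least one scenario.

Suppose Bidder 1 bids 2 and Bidder 2 bids 2.
Bid 7: wins, pays 3, utility 7 - 3 = 4.
Bid 4: wins, pays 2, utility 7 - 2 = 5.
So bidding 4 beats truth here (5 > 4).

4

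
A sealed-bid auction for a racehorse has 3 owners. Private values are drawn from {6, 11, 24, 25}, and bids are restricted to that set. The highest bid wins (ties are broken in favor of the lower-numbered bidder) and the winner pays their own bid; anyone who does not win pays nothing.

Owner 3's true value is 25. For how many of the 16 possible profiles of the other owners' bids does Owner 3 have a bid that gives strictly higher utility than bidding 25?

4

Others bid (6, 6): truth gives 0; bid 11 gives 14 > 0. Violating.
Others bid (6, 11): truth gives 0; bid 24 gives 1 > 0. Violating.
Others bid (11, 6): truth gives 0; bid 24 gives 1 > 0. Violating.
Others bid (11, 11): truth gives 0; bid 24 gives 1 > 0. Violating.
Others bid (6, 24): truth gives 0; no alternative beats it.
Others bid (6, 25): truth gives 0; no alternative beats it.
(Checking all 16 profiles: 4 have a profitable deviation, 12 do not.)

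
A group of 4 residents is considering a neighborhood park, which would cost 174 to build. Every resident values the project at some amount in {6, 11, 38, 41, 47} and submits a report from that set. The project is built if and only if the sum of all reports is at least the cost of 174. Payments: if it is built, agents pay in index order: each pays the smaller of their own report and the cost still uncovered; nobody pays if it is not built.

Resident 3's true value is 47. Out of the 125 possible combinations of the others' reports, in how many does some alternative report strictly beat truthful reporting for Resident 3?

Others report (41, 47, 47): truth gives 0; report 41 gives 6 > 0. Violating.
Others report (47, 41, 47): truth gives 0; report 41 gives 6 > 0. Violating.
Others report (47, 47, 41): truth gives 0; report 41 gives 6 > 0. Violating.
Others report (47, 47, 47): truth gives 0; report 38 gives 9 > 0. Violating.
Others report (6, 6, 6): truth gives 0; no alternative beats it.
Others report (6, 6, 11): truth gives 0; no alternative beats it.
(Checking all 125 profiles: 4 have a profitable deviation, 121 do not.)

4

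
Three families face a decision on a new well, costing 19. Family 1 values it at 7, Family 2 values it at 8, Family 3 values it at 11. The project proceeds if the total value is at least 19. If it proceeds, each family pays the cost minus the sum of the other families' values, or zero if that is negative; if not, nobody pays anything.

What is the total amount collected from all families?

Total value 26 ≥ cost 19, so it is built.
Family 1: others sum to 19; max(0, 19 - 19) = 0.
Family 2: others sum to 18; max(0, 19 - 18) = 1.
Family 3: others sum to 15; max(0, 19 - 15) = 4.
Total collected = 0 + 1 + 4 = 5.

5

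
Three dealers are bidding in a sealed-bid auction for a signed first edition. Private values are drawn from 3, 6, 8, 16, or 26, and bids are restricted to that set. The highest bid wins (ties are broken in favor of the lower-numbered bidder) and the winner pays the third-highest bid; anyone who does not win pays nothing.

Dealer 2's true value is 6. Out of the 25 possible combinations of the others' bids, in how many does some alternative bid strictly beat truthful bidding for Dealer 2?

6

Others bid (3, 8): truth gives 0; bid 8 gives 3 > 0. Violating.
Others bid (3, 16): truth gives 0; bid 16 gives 3 > 0. Violating.
Others bid (3, 26): truth gives 0; bid 26 gives 3 > 0. Violating.
Others bid (6, 3): truth gives 0; bid 8 gives 3 > 0. Violating.
Others bid (3, 3): truth gives 3; no alternative beats it.
Others bid (3, 6): truth gives 3; no alternative beats it.
(Checking all 25 profiles: 6 have a profitable deviation, 19 do not.)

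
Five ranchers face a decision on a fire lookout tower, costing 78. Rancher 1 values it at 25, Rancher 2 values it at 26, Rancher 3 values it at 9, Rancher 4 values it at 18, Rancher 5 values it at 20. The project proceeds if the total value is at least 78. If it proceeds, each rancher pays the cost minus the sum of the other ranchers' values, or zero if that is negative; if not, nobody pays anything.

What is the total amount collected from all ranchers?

11

Total value 98 ≥ cost 78, so it is built.
Rancher 1: others sum to 73; max(0, 78 - 73) = 5.
Rancher 2: others sum to 72; max(0, 78 - 72) = 6.
Rancher 3: others sum to 89; max(0, 78 - 89) = 0.
Rancher 4: others sum to 80; max(0, 78 - 80) = 0.
Rancher 5: others sum to 78; max(0, 78 - 78) = 0.
Total collected = 5 + 6 + 0 + 0 + 0 = 11.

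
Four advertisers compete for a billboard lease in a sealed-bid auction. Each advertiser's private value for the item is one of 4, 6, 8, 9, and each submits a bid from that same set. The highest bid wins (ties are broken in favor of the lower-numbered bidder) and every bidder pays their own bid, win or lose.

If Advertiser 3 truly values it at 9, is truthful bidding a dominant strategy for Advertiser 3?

Consider the case where Advertiser 1 bids 4, Advertiser 2 bids 4 and Advertiser 4 bids 4.
Truthful bid 9: wins, pays 9, utility 9 - 9 = 0.
Bid 6 instead: wins, pays 6, utility 9 - 6 = 3.
Since 3 > 0, bidding 6 is strictly better here, so truthful bidding is not dominant.

No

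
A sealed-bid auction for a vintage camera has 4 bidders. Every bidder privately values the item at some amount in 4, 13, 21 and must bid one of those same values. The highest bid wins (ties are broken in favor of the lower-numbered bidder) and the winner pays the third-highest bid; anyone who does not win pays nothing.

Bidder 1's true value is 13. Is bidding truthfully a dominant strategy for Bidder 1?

No

Consider the case where Bidder 2 bids 4, Bidder 3 bids 4 and Bidder 4 bids 21.
Truthful bid 13: loses, pays 0, utility 0.
Bid 21 instead: wins, pays 4, utility 13 - 4 = 9.
Since 9 > 0, bidding 21 is strictly better here, so truthful bidding is not dominant.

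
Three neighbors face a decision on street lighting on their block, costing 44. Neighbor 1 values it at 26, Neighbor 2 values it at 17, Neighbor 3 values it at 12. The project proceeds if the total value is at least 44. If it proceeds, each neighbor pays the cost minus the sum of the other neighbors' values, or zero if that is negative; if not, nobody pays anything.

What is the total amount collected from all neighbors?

22

Total value 55 ≥ cost 44, so it is built.
Neighbor 1: others sum to 29; max(0, 44 - 29) = 15.
Neighbor 2: others sum to 38; max(0, 44 - 38) = 6.
Neighbor 3: others sum to 43; max(0, 44 - 43) = 1.
Total collected = 15 + 6 + 1 = 22.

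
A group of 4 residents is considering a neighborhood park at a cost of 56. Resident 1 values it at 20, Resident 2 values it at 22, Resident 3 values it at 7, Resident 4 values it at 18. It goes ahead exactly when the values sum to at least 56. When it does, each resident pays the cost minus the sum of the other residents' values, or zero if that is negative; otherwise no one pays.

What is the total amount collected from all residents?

Total value 67 ≥ cost 56, so it is built.
Resident 1: others sum to 47; max(0, 56 - 47) = 9.
Resident 2: others sum to 45; max(0, 56 - 45) = 11.
Resident 3: others sum to 60; max(0, 56 - 60) = 0.
Resident 4: others sum to 49; max(0, 56 - 49) = 7.
Total collected = 9 + 11 + 0 + 7 = 27.

27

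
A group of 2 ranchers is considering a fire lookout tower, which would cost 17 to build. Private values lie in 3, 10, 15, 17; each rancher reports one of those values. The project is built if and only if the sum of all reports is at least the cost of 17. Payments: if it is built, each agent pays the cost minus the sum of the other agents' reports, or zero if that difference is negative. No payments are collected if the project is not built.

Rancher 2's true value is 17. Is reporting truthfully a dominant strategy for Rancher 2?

Check each profile of the others' reports and compare truth against every alternative report.
Others report (17): truth gives 17, best alternative gives 17.
Others report (15): truth gives 15, best alternative gives 15.
Others report (10): truth gives 10, best alternative gives 10.
Others report (3): truth gives 3, best alternative gives 3.
In every case the truthful report is at least as good as any alternative, so it is a dominant strategy.

Yes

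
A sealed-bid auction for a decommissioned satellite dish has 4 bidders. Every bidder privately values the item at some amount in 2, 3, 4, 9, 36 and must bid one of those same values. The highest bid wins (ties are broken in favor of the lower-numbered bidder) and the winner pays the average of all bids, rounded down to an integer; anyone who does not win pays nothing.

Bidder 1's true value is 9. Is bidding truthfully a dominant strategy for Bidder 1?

No

Consider the case where Bidder 2 bids 2, Bidder 3 bids 2 and Bidder 4 bids 2.
Truthful bid 9: wins, pays 3, utility 9 - 3 = 6.
Bid 2 instead: wins, pays 2, utility 9 - 2 = 7.
Since 7 > 6, bidding 2 is strictly better here, so truthful bidding is not dominant.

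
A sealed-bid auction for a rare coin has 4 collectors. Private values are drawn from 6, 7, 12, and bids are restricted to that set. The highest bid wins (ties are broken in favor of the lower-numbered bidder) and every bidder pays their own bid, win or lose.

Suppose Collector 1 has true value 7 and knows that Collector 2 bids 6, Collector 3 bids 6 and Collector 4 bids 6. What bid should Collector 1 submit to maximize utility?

Bid 6: wins, pays 6, utility 7 - 6 = 1.
Bid 7: wins, pays 7, utility 7 - 7 = 0.
Bid 12: wins, pays 12, utility 7 - 12 = -5.
The best choice is 6 with utility 1.

6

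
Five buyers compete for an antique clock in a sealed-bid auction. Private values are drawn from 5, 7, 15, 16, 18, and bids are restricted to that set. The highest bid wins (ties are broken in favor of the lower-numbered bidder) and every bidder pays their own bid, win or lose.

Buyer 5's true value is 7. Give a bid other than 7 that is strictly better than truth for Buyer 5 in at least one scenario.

Suppose Buyer 1 bids 5, Buyer 2 bids 5, Buyer 3 bids 5 and Buyer 4 bids 7.
Bid 7: loses but pays 7, utility -7.
Bid 5: loses but pays 5, utility -5.
So bidding 5 beats truth here (-5 > -7).

5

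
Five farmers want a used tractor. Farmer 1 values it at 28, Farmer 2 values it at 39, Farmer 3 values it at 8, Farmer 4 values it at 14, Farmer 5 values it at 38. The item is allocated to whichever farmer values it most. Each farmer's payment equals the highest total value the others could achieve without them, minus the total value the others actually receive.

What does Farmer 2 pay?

Farmer 2 has the highest value and receives the item.
Without Farmer 2, the item would go to the next-highest value, 38, so the others could achieve 38.
With Farmer 2 present and winning, the others receive nothing, so their total is 0.
Payment = 38 - 0 = 38.

38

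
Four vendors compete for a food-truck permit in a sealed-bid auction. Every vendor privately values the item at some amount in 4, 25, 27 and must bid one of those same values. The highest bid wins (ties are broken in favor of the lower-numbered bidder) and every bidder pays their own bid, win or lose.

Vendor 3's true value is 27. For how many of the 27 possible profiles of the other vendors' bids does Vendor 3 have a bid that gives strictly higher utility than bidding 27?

Others bid (4, 4, 4): truth gives 0; bid 25 gives 2 > 0. Violating.
Others bid (4, 4, 25): truth gives 0; bid 25 gives 2 > 0. Violating.
Others bid (4, 27, 4): truth gives -27; bid 4 gives -4 > -27. Violating.
Others bid (4, 27, 25): truth gives -27; bid 4 gives -4 > -27. Violating.
Others bid (4, 4, 27): truth gives 0; no alternative beats it.
Others bid (4, 25, 4): truth gives 0; no alternative beats it.
(Checking all 27 profiles: 17 have a profitable deviation, 10 do not.)

17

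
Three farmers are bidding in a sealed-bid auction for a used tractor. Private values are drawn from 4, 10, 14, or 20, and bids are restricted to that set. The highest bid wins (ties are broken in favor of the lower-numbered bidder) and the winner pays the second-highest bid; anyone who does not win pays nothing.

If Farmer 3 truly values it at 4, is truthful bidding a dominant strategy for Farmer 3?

Yes

Check each profile of the others' bids and compare truth against every alternative bid.
Others bid (4, 4): truth gives 0, best alternative gives 0.
Others bid (4, 10): truth gives 0, best alternative gives 0.
Others bid (4, 14): truth gives 0, best alternative gives 0.
Others bid (4, 20): truth gives 0, best alternative gives 0.
Others bid (10, 4): truth gives 0, best alternative gives 0.
Others bid (10, 10): truth gives 0, best alternative gives 0.
(Remaining 10 profiles checked similarly; truth is weakly best in each.)
In every case the truthful bid is at least as good as any alternative, so it is a dominant strategy.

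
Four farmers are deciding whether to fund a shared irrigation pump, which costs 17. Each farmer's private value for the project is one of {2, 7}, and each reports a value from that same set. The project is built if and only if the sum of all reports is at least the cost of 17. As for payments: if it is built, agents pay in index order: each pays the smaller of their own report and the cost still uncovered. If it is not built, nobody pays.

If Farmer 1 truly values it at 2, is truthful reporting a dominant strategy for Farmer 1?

Check each profile of the others' reports and compare truth against every alternative report.
Others report (2, 2, 7): truth gives 0, best alternative gives -5.
Others report (2, 7, 2): truth gives 0, best alternative gives -5.
Others report (2, 7, 7): truth gives 0, best alternative gives -5.
Others report (7, 2, 2): truth gives 0, best alternative gives -5.
Others report (7, 2, 7): truth gives 0, best alternative gives -5.
Others report (7, 7, 2): truth gives 0, best alternative gives -5.
(Remaining 2 profiles checked similarly; truth is weakly best in each.)
In every case the truthful report is at least as good as any alternative, so it is a dominant strategy.

Yes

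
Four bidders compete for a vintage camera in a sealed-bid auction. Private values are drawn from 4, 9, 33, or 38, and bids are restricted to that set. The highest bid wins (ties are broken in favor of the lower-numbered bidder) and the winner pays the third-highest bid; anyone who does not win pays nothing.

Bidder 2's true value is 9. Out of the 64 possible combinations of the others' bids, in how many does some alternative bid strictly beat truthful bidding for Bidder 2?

Others bid (4, 4, 33): truth gives 0; bid 33 gives 5 > 0. Violating.
Others bid (4, 4, 38): truth gives 0; bid 38 gives 5 > 0. Violating.
Others bid (4, 33, 4): truth gives 0; bid 33 gives 5 > 0. Violating.
Others bid (4, 38, 4): truth gives 0; bid 38 gives 5 > 0. Violating.
Others bid (4, 4, 4): truth gives 5; no alternative beats it.
Others bid (4, 4, 9): truth gives 5; no alternative beats it.
(Checking all 64 profiles: 6 have a profitable deviation, 58 do not.)

6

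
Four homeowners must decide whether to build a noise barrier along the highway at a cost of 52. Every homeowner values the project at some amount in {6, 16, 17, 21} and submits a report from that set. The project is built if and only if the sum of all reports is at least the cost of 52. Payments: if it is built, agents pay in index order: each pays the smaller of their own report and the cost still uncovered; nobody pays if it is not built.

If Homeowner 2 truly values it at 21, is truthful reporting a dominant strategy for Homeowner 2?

No

Consider the case where Homeowner 1 reports 6, Homeowner 3 reports 16 and Homeowner 4 reports 16.
Truthful report 21: project built, pays 21, utility 21 - 21 = 0.
Report 16 instead: project built, pays 16, utility 21 - 16 = 5.
Since 5 > 0, reporting 16 is strictly better here, so truthful reporting is not dominant.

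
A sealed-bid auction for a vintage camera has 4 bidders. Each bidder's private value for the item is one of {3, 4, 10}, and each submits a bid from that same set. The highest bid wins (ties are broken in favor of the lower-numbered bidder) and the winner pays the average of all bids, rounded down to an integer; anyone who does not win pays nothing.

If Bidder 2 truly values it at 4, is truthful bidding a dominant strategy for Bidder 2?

Check each profile of the others' bids and compare truth against every alternative bid.
Others bid (3, 3, 3): truth gives 1, best alternative gives 0.
Others bid (3, 3, 4): truth gives 1, best alternative gives 0.
Others bid (3, 4, 3): truth gives 1, best alternative gives 0.
Others bid (3, 4, 4): truth gives 1, best alternative gives 0.
Others bid (3, 3, 10): truth gives 0, best alternative gives 0.
Others bid (3, 4, 10): truth gives 0, best alternative gives 0.
(Remaining 21 profiles checked similarly; truth is weakly best in each.)
In every case the truthful bid is at least as good as any alternative, so it is a dominant strategy.

Yes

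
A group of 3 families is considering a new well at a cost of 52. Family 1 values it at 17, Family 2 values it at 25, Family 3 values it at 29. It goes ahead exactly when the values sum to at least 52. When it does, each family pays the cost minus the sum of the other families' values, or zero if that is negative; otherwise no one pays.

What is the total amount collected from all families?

16

Total value 71 ≥ cost 52, so it is built.
Family 1: others sum to 54; max(0, 52 - 54) = 0.
Family 2: others sum to 46; max(0, 52 - 46) = 6.
Family 3: others sum to 42; max(0, 52 - 42) = 10.
Total collected = 0 + 6 + 10 = 16.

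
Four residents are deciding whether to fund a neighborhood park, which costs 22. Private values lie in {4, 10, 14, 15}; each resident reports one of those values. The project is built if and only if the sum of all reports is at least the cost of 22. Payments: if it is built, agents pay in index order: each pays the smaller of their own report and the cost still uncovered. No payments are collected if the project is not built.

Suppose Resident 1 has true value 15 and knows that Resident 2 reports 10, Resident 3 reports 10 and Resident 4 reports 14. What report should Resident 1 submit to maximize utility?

4

Report 4: project built, pays 4, utility 15 - 4 = 11.
Report 10: project built, pays 10, utility 15 - 10 = 5.
Report 14: project built, pays 14, utility 15 - 14 = 1.
Report 15: project built, pays 15, utility 15 - 15 = 0.
The best choice is 4 with utility 11.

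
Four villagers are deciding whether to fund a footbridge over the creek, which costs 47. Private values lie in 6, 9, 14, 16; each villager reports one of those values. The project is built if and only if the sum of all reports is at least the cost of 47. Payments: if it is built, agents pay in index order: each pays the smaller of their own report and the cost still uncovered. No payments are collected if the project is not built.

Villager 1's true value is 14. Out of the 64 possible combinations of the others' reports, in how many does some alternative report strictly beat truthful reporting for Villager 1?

Others report (6, 16, 16): truth gives 0; report 9 gives 5 > 0. Violating.
Others report (9, 14, 16): truth gives 0; report 9 gives 5 > 0. Violating.
Others report (9, 16, 14): truth gives 0; report 9 gives 5 > 0. Violating.
Others report (9, 16, 16): truth gives 0; report 6 gives 8 > 0. Violating.
Others report (6, 6, 6): truth gives 0; no alternative beats it.
Others report (6, 6, 9): truth gives 0; no alternative beats it.
(Checking all 64 profiles: 20 have a profitable deviation, 44 do not.)

20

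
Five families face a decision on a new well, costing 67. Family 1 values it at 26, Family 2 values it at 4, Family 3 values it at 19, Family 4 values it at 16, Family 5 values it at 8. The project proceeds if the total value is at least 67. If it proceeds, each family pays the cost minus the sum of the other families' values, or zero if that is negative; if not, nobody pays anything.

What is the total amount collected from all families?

Total value 73 ≥ cost 67, so it is built.
Family 1: others sum to 47; max(0, 67 - 47) = 20.
Family 2: others sum to 69; max(0, 67 - 69) = 0.
Family 3: others sum to 54; max(0, 67 - 54) = 13.
Family 4: others sum to 57; max(0, 67 - 57) = 10.
Family 5: others sum to 65; max(0, 67 - 65) = 2.
Total collected = 20 + 0 + 13 + 10 + 2 = 45.

45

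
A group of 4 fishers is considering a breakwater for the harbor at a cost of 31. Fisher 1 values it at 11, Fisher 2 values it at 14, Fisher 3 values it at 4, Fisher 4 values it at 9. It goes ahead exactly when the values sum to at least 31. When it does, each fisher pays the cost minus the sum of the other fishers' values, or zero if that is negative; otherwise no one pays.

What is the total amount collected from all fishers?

13

Total value 38 ≥ cost 31, so it is built.
Fisher 1: others sum to 27; max(0, 31 - 27) = 4.
Fisher 2: others sum to 24; max(0, 31 - 24) = 7.
Fisher 3: others sum to 34; max(0, 31 - 34) = 0.
Fisher 4: others sum to 29; max(0, 31 - 29) = 2.
Total collected = 4 + 7 + 0 + 2 = 13.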